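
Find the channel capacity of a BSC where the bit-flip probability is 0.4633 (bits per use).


H(p) = -p*log2(p) - (1-p)*log2(1-p) = -0.4633*log2(0.4633) - 0.5367*log2(0.5367) = 0.514254 + 0.481856 = 0.9961. C = 1 - H(p) = 1 - 0.9961 = 0.0039

0.0039 bits


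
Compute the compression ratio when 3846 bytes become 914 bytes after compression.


Ratio = original / compressed = 3846 / 914 = 4.2079

4.2079


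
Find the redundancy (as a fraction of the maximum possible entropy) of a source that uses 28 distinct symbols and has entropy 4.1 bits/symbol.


H_max = log2(K) = log2(28) = 4.8074 bits/symbol. Redundancy = 1 - H/H_max = 1 - 4.1/4.8074 = 1 - 0.8529 = 0.1471

0.1471


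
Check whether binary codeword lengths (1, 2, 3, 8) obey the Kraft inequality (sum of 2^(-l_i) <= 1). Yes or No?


Kraft sum = sum(2^(-l_i)) = 0.8789, need <= 1. Result: satisfied (a binary prefix-free code with these lengths exists)

Yes


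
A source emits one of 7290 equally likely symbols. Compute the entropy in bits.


H = log2(n) = log2(7290) = 12.8317

12.8317 bits


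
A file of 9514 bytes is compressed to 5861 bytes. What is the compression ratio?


Ratio = original / compressed = 9514 / 5861 = 1.6233

1.6233


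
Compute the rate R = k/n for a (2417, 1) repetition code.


Rate = k/n = 1/2417

1/2417


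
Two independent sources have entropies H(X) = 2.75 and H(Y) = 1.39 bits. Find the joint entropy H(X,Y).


For independent variables, H(X,Y) = H(X) + H(Y) = 2.75 + 1.39 = 4.14

4.14 bits


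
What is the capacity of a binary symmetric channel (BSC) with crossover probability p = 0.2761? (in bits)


H(p) = -p*log2(p) - (1-p)*log2(1-p) = -0.2761*log2(0.2761) - 0.7239*log2(0.7239) = 0.512645 + 0.337437 = 0.8501. C = 1 - H(p) = 1 - 0.8501 = 0.1499

0.1499 bits


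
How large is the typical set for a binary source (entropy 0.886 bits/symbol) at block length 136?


log2|A_typical| = nH = 136 * 0.886 = 120.496, so |A_typical| ~ 2^120.496 = 1.875e+36

1.875e+36


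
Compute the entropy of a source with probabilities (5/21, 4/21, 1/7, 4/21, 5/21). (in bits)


H = -sum(p_i * log2(p_i)). Terms: -(5/21)*log2(5/21) = 0.492950; -(4/21)*log2(4/21) = 0.455680; -(1/7)*log2(1/7) = 0.401051; -(4/21)*log2(4/21) = 0.455680; -(5/21)*log2(5/21) = 0.492950. H = 0.492950 + 0.455680 + 0.401051 + 0.455680 + 0.492950 = 2.2983

2.2983 bits


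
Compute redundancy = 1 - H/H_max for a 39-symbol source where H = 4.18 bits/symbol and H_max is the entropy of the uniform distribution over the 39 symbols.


H_max = log2(K) = log2(39) = 5.2854 bits/symbol. Redundancy = 1 - H/H_max = 1 - 4.18/5.2854 = 1 - 0.7909 = 0.2091

0.2091


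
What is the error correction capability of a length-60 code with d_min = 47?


Correction capability = floor((d-1)/2) = floor((47-1)/2) = 23

23 errors


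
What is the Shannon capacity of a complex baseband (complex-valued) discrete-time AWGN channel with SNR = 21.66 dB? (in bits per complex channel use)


SNR_linear = 10^(21.66/10) = 146.5548; C = log2(1 + SNR_linear) = log2(1 + 146.5548) = 7.2051

7.2051 bits/channel use


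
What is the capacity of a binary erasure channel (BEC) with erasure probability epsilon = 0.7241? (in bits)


C = 1 - epsilon = 1 - 0.7241 = 0.2759

0.2759 bits


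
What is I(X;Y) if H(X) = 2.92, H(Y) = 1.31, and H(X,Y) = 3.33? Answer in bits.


I(X;Y) = H(X) + H(Y) - H(X,Y) = 2.92 + 1.31 - 3.33 = 0.9

0.9 bits


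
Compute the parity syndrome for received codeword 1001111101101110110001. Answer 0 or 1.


Syndrome = XOR of all bits = 1 XOR 0 XOR 0 XOR 1 XOR 1 XOR 1 XOR 1 XOR 1 XOR 0 XOR 1 XOR 1 XOR 0 XOR 1 XOR 1 XOR 1 XOR 0 XOR 1 XOR 1 XOR 0 XOR 0 XOR 0 XOR 1 = 0

0


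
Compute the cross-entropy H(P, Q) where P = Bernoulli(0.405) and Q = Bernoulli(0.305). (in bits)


H(P,Q) = -p*log2(q) - (1-p)*log2(1-q). -0.405*log2(0.305) = 0.693813; -0.595*log2(0.695) = 0.312324. H(P,Q) = 0.693813 + 0.312324 = 1.0061

1.0061 bits


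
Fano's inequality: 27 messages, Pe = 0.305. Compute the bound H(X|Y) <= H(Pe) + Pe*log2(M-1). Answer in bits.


H(Pe) = -Pe*log2(Pe) - (1-Pe)*log2(1-Pe) = -0.305*log2(0.305) - 0.695*log2(0.695) = 0.522501 + 0.364816 = 0.8873. Pe*log2(M-1) = 0.305*log2(26) = 1.433634. Bound = H(Pe) + Pe*log2(M-1) = 0.522501 + 0.364816 + 1.433634 = 2.321

2.321 bits


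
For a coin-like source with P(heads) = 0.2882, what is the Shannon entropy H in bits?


H = -p*log2(p) - (1-p)*log2(1-p). -0.2882*log2(0.2882) = 0.517278; -0.7118*log2(0.7118) = 0.349107. H = 0.517278 + 0.349107 = 0.8664

0.8664 bits


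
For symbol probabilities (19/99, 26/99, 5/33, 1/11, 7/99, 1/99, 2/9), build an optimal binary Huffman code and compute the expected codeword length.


Huffman construction (repeatedly merge the two least-probable nodes; each merge adds 1 bit to every symbol beneath it): 1/99 + 7/99 = 8/99; 8/99 + 1/11 = 17/99; 5/33 + 17/99 = 32/99; 19/99 + 2/9 = 41/99; 26/99 + 32/99 = 58/99; 41/99 + 58/99 = 1. Resulting codeword lengths (in the order the probabilities were given): (2, 2, 3, 4, 5, 5, 2). L_avg = sum(p_i * l_i) = 19/99*2 + 26/99*2 + 5/33*3 + 1/11*4 + 7/99*5 + 1/99*5 + 2/9*2 = 85/33 = 2.5758

2.5758 bits


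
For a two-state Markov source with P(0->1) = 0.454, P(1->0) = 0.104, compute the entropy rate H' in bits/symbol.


Stationary distribution: pi_0 = p10/(p01+p10) = 0.1864, pi_1 = 0.8136. Entropy rate H' = pi_0*H(p01) + pi_1*H(p10) = 0.1864*0.9939 + 0.8136*0.4815 = 0.577

0.577 bits/symbol


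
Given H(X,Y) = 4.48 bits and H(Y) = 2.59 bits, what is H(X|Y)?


H(X|Y) = H(X,Y) - H(Y) = 4.48 - 2.59 = 1.89

1.89 bits


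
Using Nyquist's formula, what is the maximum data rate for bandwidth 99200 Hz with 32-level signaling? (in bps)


Rate = 2 * B * log2(M) = 2 * 99200 * 5.0 = 992000.0

992000.0 bps


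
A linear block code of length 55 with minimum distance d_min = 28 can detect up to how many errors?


Detection capability = d_min - 1 = 28 - 1 = 27

27 errors


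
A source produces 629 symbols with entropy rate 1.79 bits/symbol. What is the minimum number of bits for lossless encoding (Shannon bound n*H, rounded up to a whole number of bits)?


Minimum bits >= n * H = 629 * 1.79 = 1125.91, rounded up to a whole number of bits = 1126

1126 bits


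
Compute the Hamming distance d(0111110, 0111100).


Count differing positions: . . . . . ^ . = 1 differences

1


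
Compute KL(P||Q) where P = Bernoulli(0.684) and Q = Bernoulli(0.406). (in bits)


KL = p*log2(p/q) + (1-p)*log2((1-p)/(1-q)) = 0.684*log2(0.684/0.406) + 0.316*log2(0.316/0.594) = 0.227

0.227 bits


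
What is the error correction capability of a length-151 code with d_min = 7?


Correction capability = floor((d-1)/2) = floor((7-1)/2) = 3

3 errors


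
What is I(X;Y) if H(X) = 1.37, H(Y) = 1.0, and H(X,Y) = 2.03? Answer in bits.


I(X;Y) = H(X) + H(Y) - H(X,Y) = 1.37 + 1.0 - 2.03 = 0.34

0.34 bits


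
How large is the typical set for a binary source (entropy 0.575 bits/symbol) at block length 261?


log2|A_typical| = nH = 261 * 0.575 = 150.075, so |A_typical| ~ 2^150.075 = 1.503e+45

1.503e+45


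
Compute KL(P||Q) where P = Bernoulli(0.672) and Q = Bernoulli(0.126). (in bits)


KL = p*log2(p/q) + (1-p)*log2((1-p)/(1-q)) = 0.672*log2(0.672/0.126) + 0.328*log2(0.328/0.874) = 1.1591

1.1591 bits


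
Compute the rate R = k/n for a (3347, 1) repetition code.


Rate = k/n = 1/3347

1/3347


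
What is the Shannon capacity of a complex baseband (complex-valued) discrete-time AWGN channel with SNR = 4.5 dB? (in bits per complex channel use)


SNR_linear = 10^(4.5/10) = 2.8184; C = log2(1 + SNR_linear) = log2(1 + 2.8184) = 1.933

1.933 bits/channel use


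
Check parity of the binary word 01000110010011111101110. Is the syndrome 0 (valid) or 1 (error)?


Syndrome = XOR of all bits = 0 XOR 1 XOR 0 XOR 0 XOR 0 XOR 1 XOR 1 XOR 0 XOR 0 XOR 1 XOR 0 XOR 0 XOR 1 XOR 1 XOR 1 XOR 1 XOR 1 XOR 1 XOR 0 XOR 1 XOR 1 XOR 1 XOR 0 = 1

1


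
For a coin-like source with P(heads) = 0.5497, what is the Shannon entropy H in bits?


H = -p*log2(p) - (1-p)*log2(1-p). -0.5497*log2(0.5497) = 0.474547; -0.4503*log2(0.4503) = 0.518314. H = 0.474547 + 0.518314 = 0.9929

0.9929 bits


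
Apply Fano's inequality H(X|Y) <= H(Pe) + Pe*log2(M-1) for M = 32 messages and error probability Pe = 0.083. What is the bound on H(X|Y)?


H(Pe) = -Pe*log2(Pe) - (1-Pe)*log2(1-Pe) = -0.083*log2(0.083) - 0.917*log2(0.917) = 0.298032 + 0.114631 = 0.4127. Pe*log2(M-1) = 0.083*log2(31) = 0.411198. Bound = H(Pe) + Pe*log2(M-1) = 0.298032 + 0.114631 + 0.411198 = 0.8239

0.8239 bits


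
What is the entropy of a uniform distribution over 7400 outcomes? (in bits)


H = log2(n) = log2(7400) = 12.8533

12.8533 bits


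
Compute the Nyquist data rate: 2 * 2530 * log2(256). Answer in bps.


Rate = 2 * B * log2(M) = 2 * 2530 * 8.0 = 40480.0

40480.0 bps


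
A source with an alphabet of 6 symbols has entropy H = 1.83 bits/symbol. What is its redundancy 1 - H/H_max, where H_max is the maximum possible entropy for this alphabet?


H_max = log2(K) = log2(6) = 2.585 bits/symbol. Redundancy = 1 - H/H_max = 1 - 1.83/2.585 = 1 - 0.7079 = 0.2921

0.2921


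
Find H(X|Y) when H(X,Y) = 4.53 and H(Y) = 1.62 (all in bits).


H(X|Y) = H(X,Y) - H(Y) = 4.53 - 1.62 = 2.91

2.91 bits


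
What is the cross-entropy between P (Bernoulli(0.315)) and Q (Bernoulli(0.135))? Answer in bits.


H(P,Q) = -p*log2(q) - (1-p)*log2(1-q). -0.315*log2(0.135) = 0.910025; -0.685*log2(0.865) = 0.143321. H(P,Q) = 0.910025 + 0.143321 = 1.0533

1.0533 bits


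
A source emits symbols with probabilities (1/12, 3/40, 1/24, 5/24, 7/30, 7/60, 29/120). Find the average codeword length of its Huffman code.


Huffman construction (repeatedly merge the two least-probable nodes; each merge adds 1 bit to every symbol beneath it): 1/24 + 3/40 = 7/60; 1/12 + 7/60 = 1/5; 7/60 + 1/5 = 19/60; 5/24 + 7/30 = 53/120; 29/120 + 19/60 = 67/120; 53/120 + 67/120 = 1. Resulting codeword lengths (in the order the probabilities were given): (4, 4, 4, 2, 2, 4, 2). L_avg = sum(p_i * l_i) = 1/12*4 + 3/40*4 + 1/24*4 + 5/24*2 + 7/30*2 + 7/60*4 + 29/120*2 = 79/30 = 2.6333

2.6333 bits


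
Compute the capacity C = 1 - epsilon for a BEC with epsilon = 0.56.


C = 1 - epsilon = 1 - 0.56 = 0.44

0.44 bits


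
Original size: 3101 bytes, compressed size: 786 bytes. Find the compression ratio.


Ratio = original / compressed = 3101 / 786 = 3.9453

3.9453


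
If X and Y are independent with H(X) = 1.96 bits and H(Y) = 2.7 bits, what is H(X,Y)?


For independent variables, H(X,Y) = H(X) + H(Y) = 1.96 + 2.7 = 4.66

4.66 bits


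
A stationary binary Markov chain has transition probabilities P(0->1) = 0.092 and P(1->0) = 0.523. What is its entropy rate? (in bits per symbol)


Stationary distribution: pi_0 = p10/(p01+p10) = 0.8504, pi_1 = 0.1496. Entropy rate H' = pi_0*H(p01) + pi_1*H(p10) = 0.8504*0.4431 + 0.1496*0.9985 = 0.5262

0.5262 bits/symbol


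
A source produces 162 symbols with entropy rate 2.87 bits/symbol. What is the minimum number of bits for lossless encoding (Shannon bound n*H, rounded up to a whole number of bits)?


Minimum bits >= n * H = 162 * 2.87 = 464.94, rounded up to a whole number of bits = 465

465 bits


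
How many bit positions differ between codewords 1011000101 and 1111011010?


Count differing positions: . ^ . . . ^ ^ ^ ^ ^ = 6 differences

6


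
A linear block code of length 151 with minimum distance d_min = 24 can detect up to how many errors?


Detection capability = d_min - 1 = 24 - 1 = 23

23 errors


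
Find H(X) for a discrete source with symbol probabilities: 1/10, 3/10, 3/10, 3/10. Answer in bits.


H = -sum(p_i * log2(p_i)). Terms: -(1/10)*log2(1/10) = 0.332193; -(3/10)*log2(3/10) = 0.521090; -(3/10)*log2(3/10) = 0.521090; -(3/10)*log2(3/10) = 0.521090. H = 0.332193 + 0.521090 + 0.521090 + 0.521090 = 1.8955

1.8955 bits


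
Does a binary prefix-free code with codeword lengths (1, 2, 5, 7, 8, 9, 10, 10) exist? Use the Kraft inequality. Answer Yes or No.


Kraft sum = sum(2^(-l_i)) = 0.7969, need <= 1. Result: satisfied (a binary prefix-free code with these lengths exists)

Yes


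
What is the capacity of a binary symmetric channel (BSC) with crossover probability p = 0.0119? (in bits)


H(p) = -p*log2(p) - (1-p)*log2(1-p) = -0.0119*log2(0.0119) - 0.9881*log2(0.9881) = 0.076075 + 0.017066 = 0.0931. C = 1 - H(p) = 1 - 0.0931 = 0.9069

0.9069 bits


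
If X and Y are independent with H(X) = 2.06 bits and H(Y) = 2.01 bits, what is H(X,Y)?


For independent variables, H(X,Y) = H(X) + H(Y) = 2.06 + 2.01 = 4.07

4.07 bits


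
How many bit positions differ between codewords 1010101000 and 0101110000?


Count differing positions: ^ ^ ^ ^ . ^ ^ . . . = 6 differences

6


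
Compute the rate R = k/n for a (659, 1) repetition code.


Rate = k/n = 1/659

1/659


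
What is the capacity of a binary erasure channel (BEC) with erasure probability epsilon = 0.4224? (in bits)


C = 1 - epsilon = 1 - 0.4224 = 0.5776

0.5776 bits


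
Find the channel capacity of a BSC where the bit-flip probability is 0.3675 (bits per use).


H(p) = -p*log2(p) - (1-p)*log2(1-p) = -0.3675*log2(0.3675) - 0.6325*log2(0.6325) = 0.530738 + 0.417996 = 0.9487. C = 1 - H(p) = 1 - 0.9487 = 0.0513

0.0513 bits


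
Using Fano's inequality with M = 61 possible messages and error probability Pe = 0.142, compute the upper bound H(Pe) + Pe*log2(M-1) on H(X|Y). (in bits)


H(Pe) = -Pe*log2(Pe) - (1-Pe)*log2(1-Pe) = -0.142*log2(0.142) - 0.858*log2(0.858) = 0.399877 + 0.189575 = 0.5895. Pe*log2(M-1) = 0.142*log2(60) = 0.838778. Bound = H(Pe) + Pe*log2(M-1) = 0.399877 + 0.189575 + 0.838778 = 1.4282

1.4282 bits


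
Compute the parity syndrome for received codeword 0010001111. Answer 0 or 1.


Syndrome = XOR of all bits = 0 XOR 0 XOR 1 XOR 0 XOR 0 XOR 0 XOR 1 XOR 1 XOR 1 XOR 1 = 1

1


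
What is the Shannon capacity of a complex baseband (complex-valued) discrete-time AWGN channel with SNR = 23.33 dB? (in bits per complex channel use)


SNR_linear = 10^(23.33/10) = 215.2782; C = log2(1 + SNR_linear) = log2(1 + 215.2782) = 7.7567

7.7567 bits/channel use


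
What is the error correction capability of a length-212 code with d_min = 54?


Correction capability = floor((d-1)/2) = floor((54-1)/2) = 26

26 errors


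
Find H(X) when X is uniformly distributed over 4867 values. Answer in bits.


H = log2(n) = log2(4867) = 12.2488

12.2488 bits


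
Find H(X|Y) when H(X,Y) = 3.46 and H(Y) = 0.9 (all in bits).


H(X|Y) = H(X,Y) - H(Y) = 3.46 - 0.9 = 2.56

2.56 bits


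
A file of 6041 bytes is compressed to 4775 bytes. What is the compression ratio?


Ratio = original / compressed = 6041 / 4775 = 1.2651

1.2651


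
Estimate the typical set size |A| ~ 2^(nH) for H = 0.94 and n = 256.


log2|A_typical| = nH = 256 * 0.94 = 240.64, so |A_typical| ~ 2^240.64 = 2.753e+72

2.753e+72


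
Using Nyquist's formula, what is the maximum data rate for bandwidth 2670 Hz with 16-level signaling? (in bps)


Rate = 2 * B * log2(M) = 2 * 2670 * 4.0 = 21360.0

21360.0 bps


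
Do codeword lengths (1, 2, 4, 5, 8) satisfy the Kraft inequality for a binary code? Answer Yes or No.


Kraft sum = sum(2^(-l_i)) = 0.8477, need <= 1. Result: satisfied (a binary prefix-free code with these lengths exists)

Yes


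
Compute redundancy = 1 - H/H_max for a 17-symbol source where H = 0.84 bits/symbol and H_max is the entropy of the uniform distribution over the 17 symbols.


H_max = log2(K) = log2(17) = 4.0875 bits/symbol. Redundancy = 1 - H/H_max = 1 - 0.84/4.0875 = 1 - 0.2055 = 0.7945

0.7945


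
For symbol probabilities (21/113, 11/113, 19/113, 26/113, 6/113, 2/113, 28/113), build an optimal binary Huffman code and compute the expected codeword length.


Huffman construction (repeatedly merge the two least-probable nodes; each merge adds 1 bit to every symbol beneath it): 2/113 + 6/113 = 8/113; 8/113 + 11/113 = 19/113; 19/113 + 19/113 = 38/113; 21/113 + 26/113 = 47/113; 28/113 + 38/113 = 66/113; 47/113 + 66/113 = 1. Resulting codeword lengths (in the order the probabilities were given): (2, 4, 3, 2, 5, 5, 2). L_avg = sum(p_i * l_i) = 21/113*2 + 11/113*4 + 19/113*3 + 26/113*2 + 6/113*5 + 2/113*5 + 28/113*2 = 291/113 = 2.5752

2.5752 bits


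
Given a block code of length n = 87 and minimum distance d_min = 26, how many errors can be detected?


Detection capability = d_min - 1 = 26 - 1 = 25

25 errors


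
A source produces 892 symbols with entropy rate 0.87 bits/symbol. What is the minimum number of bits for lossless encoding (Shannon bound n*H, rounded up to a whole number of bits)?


Minimum bits >= n * H = 892 * 0.87 = 776.04, rounded up to a whole number of bits = 777

777 bits


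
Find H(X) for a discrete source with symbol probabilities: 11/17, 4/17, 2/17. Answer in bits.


H = -sum(p_i * log2(p_i)). Terms: -(11/17)*log2(11/17) = 0.406373; -(4/17)*log2(4/17) = 0.491168; -(2/17)*log2(2/17) = 0.363231. H = 0.406373 + 0.491168 + 0.363231 = 1.2608

1.2608 bits


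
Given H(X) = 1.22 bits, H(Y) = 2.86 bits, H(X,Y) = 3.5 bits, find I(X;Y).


I(X;Y) = H(X) + H(Y) - H(X,Y) = 1.22 + 2.86 - 3.5 = 0.58

0.58 bits


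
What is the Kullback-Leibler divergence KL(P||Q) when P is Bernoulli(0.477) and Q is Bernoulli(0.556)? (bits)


KL = p*log2(p/q) + (1-p)*log2((1-p)/(1-q)) = 0.477*log2(0.477/0.556) + 0.523*log2(0.523/0.444) = 0.0181

0.0181 bits


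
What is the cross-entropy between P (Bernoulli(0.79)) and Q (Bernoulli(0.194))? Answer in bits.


H(P,Q) = -p*log2(q) - (1-p)*log2(1-q). -0.79*log2(0.194) = 1.869038; -0.21*log2(0.806) = 0.065341. H(P,Q) = 1.869038 + 0.065341 = 1.9344

1.9344 bits


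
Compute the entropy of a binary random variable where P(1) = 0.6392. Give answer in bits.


H = -p*log2(p) - (1-p)*log2(1-p). -0.6392*log2(0.6392) = 0.412706; -0.3608*log2(0.3608) = 0.530639. H = 0.412706 + 0.530639 = 0.9433

0.9433 bits


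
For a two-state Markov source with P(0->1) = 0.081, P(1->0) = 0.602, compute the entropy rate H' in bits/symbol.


Stationary distribution: pi_0 = p10/(p01+p10) = 0.8814, pi_1 = 0.1186. Entropy rate H' = pi_0*H(p01) + pi_1*H(p10) = 0.8814*0.4057 + 0.1186*0.9698 = 0.4726

0.4726 bits/symbol


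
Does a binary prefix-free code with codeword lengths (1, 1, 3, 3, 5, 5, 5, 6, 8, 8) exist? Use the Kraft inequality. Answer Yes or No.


Kraft sum = sum(2^(-l_i)) = 1.3672, need <= 1. Result: violated (a binary prefix-free code with these lengths cannot exist)

No


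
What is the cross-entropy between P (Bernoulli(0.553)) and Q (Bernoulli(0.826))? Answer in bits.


H(P,Q) = -p*log2(q) - (1-p)*log2(1-q). -0.553*log2(0.826) = 0.152510; -0.447*log2(0.174) = 1.127710. H(P,Q) = 0.152510 + 1.127710 = 1.2802

1.2802 bits


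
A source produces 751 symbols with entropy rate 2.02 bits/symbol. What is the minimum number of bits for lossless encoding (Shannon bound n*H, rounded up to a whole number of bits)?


Minimum bits >= n * H = 751 * 2.02 = 1517.02, rounded up to a whole number of bits = 1518

1518 bits


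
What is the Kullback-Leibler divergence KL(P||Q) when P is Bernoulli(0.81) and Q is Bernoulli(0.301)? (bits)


KL = p*log2(p/q) + (1-p)*log2((1-p)/(1-q)) = 0.81*log2(0.81/0.301) + 0.19*log2(0.19/0.699) = 0.7997

0.7997 bits


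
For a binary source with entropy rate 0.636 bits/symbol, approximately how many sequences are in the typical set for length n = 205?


log2|A_typical| = nH = 205 * 0.636 = 130.38, so |A_typical| ~ 2^130.38 = 1.771e+39

1.771e+39


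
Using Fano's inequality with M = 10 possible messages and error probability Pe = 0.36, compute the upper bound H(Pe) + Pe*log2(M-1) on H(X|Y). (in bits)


H(Pe) = -Pe*log2(Pe) - (1-Pe)*log2(1-Pe) = -0.36*log2(0.36) - 0.64*log2(0.64) = 0.530615 + 0.412068 = 0.9427. Pe*log2(M-1) = 0.36*log2(9) = 1.141173. Bound = H(Pe) + Pe*log2(M-1) = 0.530615 + 0.412068 + 1.141173 = 2.0839

2.0839 bits


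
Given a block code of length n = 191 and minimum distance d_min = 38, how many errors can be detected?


Detection capability = d_min - 1 = 38 - 1 = 37

37 errors


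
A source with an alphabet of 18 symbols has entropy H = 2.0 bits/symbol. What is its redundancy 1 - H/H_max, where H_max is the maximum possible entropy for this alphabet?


H_max = log2(K) = log2(18) = 4.1699 bits/symbol. Redundancy = 1 - H/H_max = 1 - 2.0/4.1699 = 1 - 0.4796 = 0.5204

0.5204


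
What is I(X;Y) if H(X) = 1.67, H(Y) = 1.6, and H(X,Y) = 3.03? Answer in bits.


I(X;Y) = H(X) + H(Y) - H(X,Y) = 1.67 + 1.6 - 3.03 = 0.24

0.24 bits


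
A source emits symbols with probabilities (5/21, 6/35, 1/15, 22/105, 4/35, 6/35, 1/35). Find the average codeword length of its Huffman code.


Huffman construction (repeatedly merge the two least-probable nodes; each merge adds 1 bit to every symbol beneath it): 1/35 + 1/15 = 2/21; 2/21 + 4/35 = 22/105; 6/35 + 6/35 = 12/35; 22/105 + 22/105 = 44/105; 5/21 + 12/35 = 61/105; 44/105 + 61/105 = 1. Resulting codeword lengths (in the order the probabilities were given): (2, 3, 4, 2, 3, 3, 4). L_avg = sum(p_i * l_i) = 5/21*2 + 6/35*3 + 1/15*4 + 22/105*2 + 4/35*3 + 6/35*3 + 1/35*4 = 278/105 = 2.6476

2.6476 bits


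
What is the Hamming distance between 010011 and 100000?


Count differing positions: ^ ^ . . ^ ^ = 4 differences

4


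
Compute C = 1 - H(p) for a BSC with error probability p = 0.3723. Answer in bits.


H(p) = -p*log2(p) - (1-p)*log2(1-p) = -0.3723*log2(0.3723) - 0.6277*log2(0.6277) = 0.530700 + 0.421722 = 0.9524. C = 1 - H(p) = 1 - 0.9524 = 0.0476

0.0476 bits


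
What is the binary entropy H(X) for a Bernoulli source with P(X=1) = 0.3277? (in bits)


H = -p*log2(p) - (1-p)*log2(1-p). -0.3277*log2(0.3277) = 0.527450; -0.6723*log2(0.6723) = 0.385109. H = 0.527450 + 0.385109 = 0.9126

0.9126 bits


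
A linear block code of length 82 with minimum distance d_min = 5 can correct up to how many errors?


Correction capability = floor((d-1)/2) = floor((5-1)/2) = 2

2 errors


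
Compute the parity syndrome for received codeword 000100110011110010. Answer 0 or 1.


Syndrome = XOR of all bits = 0 XOR 0 XOR 0 XOR 1 XOR 0 XOR 0 XOR 1 XOR 1 XOR 0 XOR 0 XOR 1 XOR 1 XOR 1 XOR 1 XOR 0 XOR 0 XOR 1 XOR 0 = 0

0


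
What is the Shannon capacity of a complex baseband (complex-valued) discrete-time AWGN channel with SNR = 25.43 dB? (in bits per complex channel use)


SNR_linear = 10^(25.43/10) = 349.1403; C = log2(1 + SNR_linear) = log2(1 + 349.1403) = 8.4518

8.4518 bits/channel use


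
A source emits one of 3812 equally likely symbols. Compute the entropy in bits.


H = log2(n) = log2(3812) = 11.8963

11.8963 bits


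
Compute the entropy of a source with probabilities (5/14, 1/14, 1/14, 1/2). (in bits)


H = -sum(p_i * log2(p_i)). Terms: -(5/14)*log2(5/14) = 0.530510; -(1/14)*log2(1/14) = 0.271954; -(1/14)*log2(1/14) = 0.271954; -(1/2)*log2(1/2) = 0.500000. H = 0.530510 + 0.271954 + 0.271954 + 0.500000 = 1.5744

1.5744 bits


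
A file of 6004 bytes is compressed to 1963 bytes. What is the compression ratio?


Ratio = original / compressed = 6004 / 1963 = 3.0586

3.0586


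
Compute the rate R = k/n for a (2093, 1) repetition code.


Rate = k/n = 1/2093

1/2093


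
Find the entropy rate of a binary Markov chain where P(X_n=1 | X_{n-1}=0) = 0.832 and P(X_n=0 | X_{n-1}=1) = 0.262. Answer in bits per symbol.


Stationary distribution: pi_0 = p10/(p01+p10) = 0.2395, pi_1 = 0.7605. Entropy rate H' = pi_0*H(p01) + pi_1*H(p10) = 0.2395*0.6531 + 0.7605*0.8297 = 0.7874

0.7874 bits/symbol


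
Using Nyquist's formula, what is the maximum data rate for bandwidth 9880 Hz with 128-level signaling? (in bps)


Rate = 2 * B * log2(M) = 2 * 9880 * 7.0 = 138320.0

138320.0 bps


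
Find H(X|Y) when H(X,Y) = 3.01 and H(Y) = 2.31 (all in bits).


H(X|Y) = H(X,Y) - H(Y) = 3.01 - 2.31 = 0.7

0.7 bits


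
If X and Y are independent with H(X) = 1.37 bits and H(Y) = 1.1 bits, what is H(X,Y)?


For independent variables, H(X,Y) = H(X) + H(Y) = 1.37 + 1.1 = 2.47

2.47 bits


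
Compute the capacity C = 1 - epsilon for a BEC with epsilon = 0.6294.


C = 1 - epsilon = 1 - 0.6294 = 0.3706

0.3706 bits


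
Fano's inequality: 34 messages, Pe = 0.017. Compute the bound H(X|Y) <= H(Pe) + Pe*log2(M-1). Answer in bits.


H(Pe) = -Pe*log2(Pe) - (1-Pe)*log2(1-Pe) = -0.017*log2(0.017) - 0.983*log2(0.983) = 0.099931 + 0.024316 = 0.1242. Pe*log2(M-1) = 0.017*log2(33) = 0.085755. Bound = H(Pe) + Pe*log2(M-1) = 0.099931 + 0.024316 + 0.085755 = 0.21

0.21 bits


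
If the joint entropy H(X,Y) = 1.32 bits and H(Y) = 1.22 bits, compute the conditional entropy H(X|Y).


H(X|Y) = H(X,Y) - H(Y) = 1.32 - 1.22 = 0.1

0.1 bits


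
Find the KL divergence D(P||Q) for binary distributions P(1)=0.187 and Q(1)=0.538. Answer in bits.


KL = p*log2(p/q) + (1-p)*log2((1-p)/(1-q)) = 0.187*log2(0.187/0.538) + 0.813*log2(0.813/0.462) = 0.3778

0.3778 bits


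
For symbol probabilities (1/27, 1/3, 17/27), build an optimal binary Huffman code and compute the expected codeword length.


Huffman construction (repeatedly merge the two least-probable nodes; each merge adds 1 bit to every symbol beneath it): 1/27 + 1/3 = 10/27; 10/27 + 17/27 = 1. Resulting codeword lengths (in the order the probabilities were given): (2, 2, 1). L_avg = sum(p_i * l_i) = 1/27*2 + 1/3*2 + 17/27*1 = 37/27 = 1.3704

1.3704 bits


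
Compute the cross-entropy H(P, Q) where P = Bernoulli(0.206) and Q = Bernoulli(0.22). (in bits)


H(P,Q) = -p*log2(q) - (1-p)*log2(1-q). -0.206*log2(0.22) = 0.449991; -0.794*log2(0.78) = 0.284612. H(P,Q) = 0.449991 + 0.284612 = 0.7346

0.7346 bits


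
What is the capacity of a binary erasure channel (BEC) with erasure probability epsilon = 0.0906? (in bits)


C = 1 - epsilon = 1 - 0.0906 = 0.9094

0.9094 bits


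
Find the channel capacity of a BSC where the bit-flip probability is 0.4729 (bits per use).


H(p) = -p*log2(p) - (1-p)*log2(1-p) = -0.4729*log2(0.4729) - 0.5271*log2(0.5271) = 0.510918 + 0.486962 = 0.9979. C = 1 - H(p) = 1 - 0.9979 = 0.0021

0.0021 bits


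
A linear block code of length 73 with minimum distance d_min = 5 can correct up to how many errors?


Correction capability = floor((d-1)/2) = floor((5-1)/2) = 2

2 errors


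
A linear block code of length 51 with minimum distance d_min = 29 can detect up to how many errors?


Detection capability = d_min - 1 = 29 - 1 = 28

28 errors


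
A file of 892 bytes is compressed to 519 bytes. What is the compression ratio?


Ratio = original / compressed = 892 / 519 = 1.7187

1.7187


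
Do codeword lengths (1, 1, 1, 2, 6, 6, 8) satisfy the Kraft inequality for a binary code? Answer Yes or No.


Kraft sum = sum(2^(-l_i)) = 1.7852, need <= 1. Result: violated (a binary prefix-free code with these lengths cannot exist)

No


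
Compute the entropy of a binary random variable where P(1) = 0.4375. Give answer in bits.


H = -p*log2(p) - (1-p)*log2(1-p). -0.4375*log2(0.4375) = 0.521782; -0.5625*log2(0.5625) = 0.466917. H = 0.521782 + 0.466917 = 0.9887

0.9887 bits


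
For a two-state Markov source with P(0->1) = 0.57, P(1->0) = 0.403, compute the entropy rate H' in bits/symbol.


Stationary distribution: pi_0 = p10/(p01+p10) = 0.4142, pi_1 = 0.5858. Entropy rate H' = pi_0*H(p01) + pi_1*H(p10) = 0.4142*0.9858 + 0.5858*0.9727 = 0.9781

0.9781 bits/symbol


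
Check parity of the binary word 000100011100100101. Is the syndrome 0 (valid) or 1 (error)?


Syndrome = XOR of all bits = 0 XOR 0 XOR 0 XOR 1 XOR 0 XOR 0 XOR 0 XOR 1 XOR 1 XOR 1 XOR 0 XOR 0 XOR 1 XOR 0 XOR 0 XOR 1 XOR 0 XOR 1 = 1

1


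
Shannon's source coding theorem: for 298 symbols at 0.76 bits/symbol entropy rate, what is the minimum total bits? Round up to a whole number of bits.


Minimum bits >= n * H = 298 * 0.76 = 226.48, rounded up to a whole number of bits = 227

227 bits


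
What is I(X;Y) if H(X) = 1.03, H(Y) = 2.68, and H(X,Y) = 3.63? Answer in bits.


I(X;Y) = H(X) + H(Y) - H(X,Y) = 1.03 + 2.68 - 3.63 = 0.08

0.08 bits


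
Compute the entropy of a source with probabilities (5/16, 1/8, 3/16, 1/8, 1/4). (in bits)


H = -sum(p_i * log2(p_i)). Terms: -(5/16)*log2(5/16) = 0.524397; -(1/8)*log2(1/8) = 0.375000; -(3/16)*log2(3/16) = 0.452820; -(1/8)*log2(1/8) = 0.375000; -(1/4)*log2(1/4) = 0.500000. H = 0.524397 + 0.375000 + 0.452820 + 0.375000 + 0.500000 = 2.2272

2.2272 bits


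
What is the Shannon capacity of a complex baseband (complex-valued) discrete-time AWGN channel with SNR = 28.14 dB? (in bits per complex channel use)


SNR_linear = 10^(28.14/10) = 651.6284; C = log2(1 + SNR_linear) = log2(1 + 651.6284) = 9.3501

9.3501 bits/channel use


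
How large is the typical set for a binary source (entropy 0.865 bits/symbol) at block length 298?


log2|A_typical| = nH = 298 * 0.865 = 257.77, so |A_typical| ~ 2^257.77 = 3.949e+77

3.949e+77


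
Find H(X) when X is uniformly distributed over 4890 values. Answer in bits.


H = log2(n) = log2(4890) = 12.2556

12.2556 bits


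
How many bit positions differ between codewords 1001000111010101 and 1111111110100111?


Count differing positions: . ^ ^ . ^ ^ ^ . . ^ ^ ^ . . ^ . = 9 differences

9


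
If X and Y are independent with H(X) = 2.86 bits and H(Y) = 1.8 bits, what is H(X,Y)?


For independent variables, H(X,Y) = H(X) + H(Y) = 2.86 + 1.8 = 4.66

4.66 bits


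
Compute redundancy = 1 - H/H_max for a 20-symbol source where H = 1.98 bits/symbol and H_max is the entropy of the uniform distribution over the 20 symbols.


H_max = log2(K) = log2(20) = 4.3219 bits/symbol. Redundancy = 1 - H/H_max = 1 - 1.98/4.3219 = 1 - 0.4581 = 0.5419

0.5419


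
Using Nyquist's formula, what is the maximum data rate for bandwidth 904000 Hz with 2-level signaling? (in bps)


Rate = 2 * B * log2(M) = 2 * 904000 * 1.0 = 1808000.0

1808000.0 bps


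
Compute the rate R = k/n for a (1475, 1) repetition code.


Rate = k/n = 1/1475

1/1475


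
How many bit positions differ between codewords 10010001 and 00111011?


Count differing positions: ^ . ^ . ^ . ^ . = 4 differences

4


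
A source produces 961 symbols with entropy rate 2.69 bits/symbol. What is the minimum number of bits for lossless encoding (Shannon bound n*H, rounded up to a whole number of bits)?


Minimum bits >= n * H = 961 * 2.69 = 2585.09, rounded up to a whole number of bits = 2586

2586 bits


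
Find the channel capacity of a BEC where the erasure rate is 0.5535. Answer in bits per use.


C = 1 - epsilon = 1 - 0.5535 = 0.4465

0.4465 bits


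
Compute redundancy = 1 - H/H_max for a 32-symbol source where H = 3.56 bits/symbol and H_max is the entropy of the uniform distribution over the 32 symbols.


H_max = log2(K) = log2(32) = 5.0 bits/symbol. Redundancy = 1 - H/H_max = 1 - 3.56/5.0 = 1 - 0.712 = 0.288

0.288


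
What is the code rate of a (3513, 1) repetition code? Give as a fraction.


Rate = k/n = 1/3513

1/3513


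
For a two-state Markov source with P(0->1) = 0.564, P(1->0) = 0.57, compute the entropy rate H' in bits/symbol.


Stationary distribution: pi_0 = p10/(p01+p10) = 0.5026, pi_1 = 0.4974. Entropy rate H' = pi_0*H(p01) + pi_1*H(p10) = 0.5026*0.9881 + 0.4974*0.9858 = 0.987

0.987 bits/symbol


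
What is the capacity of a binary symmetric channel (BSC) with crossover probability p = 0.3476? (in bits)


H(p) = -p*log2(p) - (1-p)*log2(1-p) = -0.3476*log2(0.3476) - 0.6524*log2(0.6524) = 0.529916 + 0.401990 = 0.9319. C = 1 - H(p) = 1 - 0.9319 = 0.0681

0.0681 bits


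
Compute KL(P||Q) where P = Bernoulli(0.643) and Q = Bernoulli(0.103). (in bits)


KL = p*log2(p/q) + (1-p)*log2((1-p)/(1-q)) = 0.643*log2(0.643/0.103) + 0.357*log2(0.357/0.897) = 1.2244

1.2244 bits


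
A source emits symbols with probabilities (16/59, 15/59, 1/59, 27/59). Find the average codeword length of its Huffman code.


Huffman construction (repeatedly merge the two least-probable nodes; each merge adds 1 bit to every symbol beneath it): 1/59 + 15/59 = 16/59; 16/59 + 16/59 = 32/59; 27/59 + 32/59 = 1. Resulting codeword lengths (in the order the probabilities were given): (2, 3, 3, 1). L_avg = sum(p_i * l_i) = 16/59*2 + 15/59*3 + 1/59*3 + 27/59*1 = 107/59 = 1.8136

1.8136 bits


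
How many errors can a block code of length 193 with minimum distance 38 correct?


Correction capability = floor((d-1)/2) = floor((38-1)/2) = 18

18 errors


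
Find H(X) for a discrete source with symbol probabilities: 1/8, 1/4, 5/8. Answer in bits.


H = -sum(p_i * log2(p_i)). Terms: -(1/8)*log2(1/8) = 0.375000; -(1/4)*log2(1/4) = 0.500000; -(5/8)*log2(5/8) = 0.423795. H = 0.375000 + 0.500000 + 0.423795 = 1.2988

1.2988 bits


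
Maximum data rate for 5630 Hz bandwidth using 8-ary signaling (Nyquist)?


Rate = 2 * B * log2(M) = 2 * 5630 * 3.0 = 33780.0

33780.0 bps


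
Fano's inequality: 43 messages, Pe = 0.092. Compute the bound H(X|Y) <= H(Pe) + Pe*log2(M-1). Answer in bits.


H(Pe) = -Pe*log2(Pe) - (1-Pe)*log2(1-Pe) = -0.092*log2(0.092) - 0.908*log2(0.908) = 0.316684 + 0.126426 = 0.4431. Pe*log2(M-1) = 0.092*log2(42) = 0.496093. Bound = H(Pe) + Pe*log2(M-1) = 0.316684 + 0.126426 + 0.496093 = 0.9392

0.9392 bits


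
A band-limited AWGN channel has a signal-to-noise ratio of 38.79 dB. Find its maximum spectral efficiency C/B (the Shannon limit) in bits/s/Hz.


SNR_linear = 10^(38.79/10) = 7568.329; C/B = log2(1 + SNR_linear) = log2(1 + 7568.329) = 12.8859

12.8859 bits/s/Hz


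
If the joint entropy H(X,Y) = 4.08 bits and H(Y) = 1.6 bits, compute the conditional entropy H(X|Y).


H(X|Y) = H(X,Y) - H(Y) = 4.08 - 1.6 = 2.48

2.48 bits


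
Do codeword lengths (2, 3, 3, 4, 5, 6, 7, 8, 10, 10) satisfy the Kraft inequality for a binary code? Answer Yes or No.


Kraft sum = sum(2^(-l_i)) = 0.623, need <= 1. Result: satisfied (a binary prefix-free code with these lengths exists)

Yes


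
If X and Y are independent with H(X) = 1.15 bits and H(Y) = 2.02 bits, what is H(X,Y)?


For independent variables, H(X,Y) = H(X) + H(Y) = 1.15 + 2.02 = 3.17

3.17 bits


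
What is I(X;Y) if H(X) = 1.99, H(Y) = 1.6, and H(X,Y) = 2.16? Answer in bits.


I(X;Y) = H(X) + H(Y) - H(X,Y) = 1.99 + 1.6 - 2.16 = 1.43

1.43 bits


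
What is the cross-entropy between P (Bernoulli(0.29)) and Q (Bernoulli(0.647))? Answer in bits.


H(P,Q) = -p*log2(q) - (1-p)*log2(1-q). -0.29*log2(0.647) = 0.182167; -0.71*log2(0.353) = 1.066605. H(P,Q) = 0.182167 + 1.066605 = 1.2488

1.2488 bits


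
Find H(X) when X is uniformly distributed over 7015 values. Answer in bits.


H = log2(n) = log2(7015) = 12.7762

12.7762 bits


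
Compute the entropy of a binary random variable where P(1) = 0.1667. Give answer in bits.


H = -p*log2(p) - (1-p)*log2(1-p). -0.1667*log2(0.1667) = 0.430865; -0.8333*log2(0.8333) = 0.219235. H = 0.430865 + 0.219235 = 0.6501

0.6501 bits


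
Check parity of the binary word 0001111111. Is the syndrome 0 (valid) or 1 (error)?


Syndrome = XOR of all bits = 0 XOR 0 XOR 0 XOR 1 XOR 1 XOR 1 XOR 1 XOR 1 XOR 1 XOR 1 = 1

1


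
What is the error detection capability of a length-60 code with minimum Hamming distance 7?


Detection capability = d_min - 1 = 7 - 1 = 6

6 errors


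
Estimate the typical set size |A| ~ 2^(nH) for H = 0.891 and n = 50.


log2|A_typical| = nH = 50 * 0.891 = 44.55, so |A_typical| ~ 2^44.55 = 2.576e+13

2.576e+13


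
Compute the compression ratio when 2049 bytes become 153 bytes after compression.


Ratio = original / compressed = 2049 / 153 = 13.3922

13.3922


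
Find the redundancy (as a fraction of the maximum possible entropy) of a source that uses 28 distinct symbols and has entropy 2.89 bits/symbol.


H_max = log2(K) = log2(28) = 4.8074 bits/symbol. Redundancy = 1 - H/H_max = 1 - 2.89/4.8074 = 1 - 0.6012 = 0.3988

0.3988


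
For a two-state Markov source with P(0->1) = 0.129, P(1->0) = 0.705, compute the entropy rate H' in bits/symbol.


Stationary distribution: pi_0 = p10/(p01+p10) = 0.8453, pi_1 = 0.1547. Entropy rate H' = pi_0*H(p01) + pi_1*H(p10) = 0.8453*0.5547 + 0.1547*0.8751 = 0.6042

0.6042 bits/symbol


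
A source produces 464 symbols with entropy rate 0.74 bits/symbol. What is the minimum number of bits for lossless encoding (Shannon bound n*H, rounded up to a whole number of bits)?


Minimum bits >= n * H = 464 * 0.74 = 343.36, rounded up to a whole number of bits = 344

344 bits


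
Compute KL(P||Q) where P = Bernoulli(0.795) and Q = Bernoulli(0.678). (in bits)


KL = p*log2(p/q) + (1-p)*log2((1-p)/(1-q)) = 0.795*log2(0.795/0.678) + 0.205*log2(0.205/0.322) = 0.049

0.049 bits


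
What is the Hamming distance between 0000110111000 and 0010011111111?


Count differing positions: . . ^ . ^ . ^ . . . ^ ^ ^ = 6 differences

6


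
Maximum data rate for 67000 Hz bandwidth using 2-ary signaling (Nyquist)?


Rate = 2 * B * log2(M) = 2 * 67000 * 1.0 = 134000.0

134000.0 bps


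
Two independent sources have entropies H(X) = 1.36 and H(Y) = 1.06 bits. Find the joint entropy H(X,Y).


For independent variables, H(X,Y) = H(X) + H(Y) = 1.36 + 1.06 = 2.42

2.42 bits


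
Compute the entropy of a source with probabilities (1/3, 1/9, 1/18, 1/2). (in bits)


H = -sum(p_i * log2(p_i)). Terms: -(1/3)*log2(1/3) = 0.528321; -(1/9)*log2(1/9) = 0.352214; -(1/18)*log2(1/18) = 0.231663; -(1/2)*log2(1/2) = 0.500000. H = 0.528321 + 0.352214 + 0.231663 + 0.500000 = 1.6122

1.6122 bits


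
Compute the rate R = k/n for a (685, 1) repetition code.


Rate = k/n = 1/685

1/685


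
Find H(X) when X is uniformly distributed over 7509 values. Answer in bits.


H = log2(n) = log2(7509) = 12.8744

12.8744 bits


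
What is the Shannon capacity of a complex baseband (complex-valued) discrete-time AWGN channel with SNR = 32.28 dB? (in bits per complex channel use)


SNR_linear = 10^(32.28/10) = 1690.4409; C = log2(1 + SNR_linear) = log2(1 + 1690.4409) = 10.724

10.724 bits/channel use


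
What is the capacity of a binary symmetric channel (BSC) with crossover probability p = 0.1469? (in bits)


H(p) = -p*log2(p) - (1-p)*log2(1-p) = -0.1469*log2(0.1469) - 0.8531*log2(0.8531) = 0.406486 + 0.195542 = 0.602. C = 1 - H(p) = 1 - 0.602 = 0.398

0.398 bits


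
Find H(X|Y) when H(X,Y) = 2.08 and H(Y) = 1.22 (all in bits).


H(X|Y) = H(X,Y) - H(Y) = 2.08 - 1.22 = 0.86

0.86 bits


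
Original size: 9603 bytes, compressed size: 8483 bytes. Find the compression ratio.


Ratio = original / compressed = 9603 / 8483 = 1.132

1.132


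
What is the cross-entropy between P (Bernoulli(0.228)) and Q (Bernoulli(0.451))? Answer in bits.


H(P,Q) = -p*log2(q) - (1-p)*log2(1-q). -0.228*log2(0.451) = 0.261927; -0.772*log2(0.549) = 0.667874. H(P,Q) = 0.261927 + 0.667874 = 0.9298

0.9298 bits


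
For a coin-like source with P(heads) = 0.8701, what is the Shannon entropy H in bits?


H = -p*log2(p) - (1-p)*log2(1-p). -0.8701*log2(0.8701) = 0.174670; -0.1299*log2(0.1299) = 0.382494. H = 0.174670 + 0.382494 = 0.5572

0.5572 bits


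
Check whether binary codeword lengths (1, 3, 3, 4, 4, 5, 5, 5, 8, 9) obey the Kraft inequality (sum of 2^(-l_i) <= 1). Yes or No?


Kraft sum = sum(2^(-l_i)) = 0.9746, need <= 1. Result: satisfied (a binary prefix-free code with these lengths exists)

Yes


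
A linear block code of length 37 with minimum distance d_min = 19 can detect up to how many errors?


Detection capability = d_min - 1 = 19 - 1 = 18

18 errors


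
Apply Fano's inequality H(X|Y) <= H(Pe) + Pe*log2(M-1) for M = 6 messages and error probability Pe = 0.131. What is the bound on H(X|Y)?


H(Pe) = -Pe*log2(Pe) - (1-Pe)*log2(1-Pe) = -0.131*log2(0.131) - 0.869*log2(0.869) = 0.384139 + 0.176035 = 0.5602. Pe*log2(M-1) = 0.131*log2(5) = 0.304173. Bound = H(Pe) + Pe*log2(M-1) = 0.384139 + 0.176035 + 0.304173 = 0.8643

0.8643 bits
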